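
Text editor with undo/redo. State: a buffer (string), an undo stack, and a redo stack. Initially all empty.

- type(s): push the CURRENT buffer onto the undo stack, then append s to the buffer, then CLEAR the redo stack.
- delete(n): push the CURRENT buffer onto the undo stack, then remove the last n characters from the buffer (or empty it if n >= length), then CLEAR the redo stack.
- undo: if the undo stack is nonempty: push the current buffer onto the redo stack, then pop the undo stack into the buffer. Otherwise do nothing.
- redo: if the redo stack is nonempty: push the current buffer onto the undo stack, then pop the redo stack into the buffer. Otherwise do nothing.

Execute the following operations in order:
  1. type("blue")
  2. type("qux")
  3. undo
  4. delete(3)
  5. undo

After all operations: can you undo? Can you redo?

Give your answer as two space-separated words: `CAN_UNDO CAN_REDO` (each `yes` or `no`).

Answer: yes yes

Derivation:
After op 1 (type): buf='blue' undo_depth=1 redo_depth=0
After op 2 (type): buf='bluequx' undo_depth=2 redo_depth=0
After op 3 (undo): buf='blue' undo_depth=1 redo_depth=1
After op 4 (delete): buf='b' undo_depth=2 redo_depth=0
After op 5 (undo): buf='blue' undo_depth=1 redo_depth=1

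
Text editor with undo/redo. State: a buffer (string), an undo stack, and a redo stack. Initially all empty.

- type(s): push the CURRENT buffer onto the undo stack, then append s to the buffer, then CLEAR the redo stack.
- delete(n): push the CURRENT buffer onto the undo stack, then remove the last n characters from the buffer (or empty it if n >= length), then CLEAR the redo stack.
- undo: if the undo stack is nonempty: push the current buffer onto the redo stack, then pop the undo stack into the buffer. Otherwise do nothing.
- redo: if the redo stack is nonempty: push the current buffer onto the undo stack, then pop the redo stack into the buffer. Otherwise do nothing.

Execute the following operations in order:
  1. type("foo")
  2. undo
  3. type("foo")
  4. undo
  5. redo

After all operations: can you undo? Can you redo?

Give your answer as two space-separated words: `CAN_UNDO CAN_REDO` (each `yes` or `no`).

After op 1 (type): buf='foo' undo_depth=1 redo_depth=0
After op 2 (undo): buf='(empty)' undo_depth=0 redo_depth=1
After op 3 (type): buf='foo' undo_depth=1 redo_depth=0
After op 4 (undo): buf='(empty)' undo_depth=0 redo_depth=1
After op 5 (redo): buf='foo' undo_depth=1 redo_depth=0

Answer: yes no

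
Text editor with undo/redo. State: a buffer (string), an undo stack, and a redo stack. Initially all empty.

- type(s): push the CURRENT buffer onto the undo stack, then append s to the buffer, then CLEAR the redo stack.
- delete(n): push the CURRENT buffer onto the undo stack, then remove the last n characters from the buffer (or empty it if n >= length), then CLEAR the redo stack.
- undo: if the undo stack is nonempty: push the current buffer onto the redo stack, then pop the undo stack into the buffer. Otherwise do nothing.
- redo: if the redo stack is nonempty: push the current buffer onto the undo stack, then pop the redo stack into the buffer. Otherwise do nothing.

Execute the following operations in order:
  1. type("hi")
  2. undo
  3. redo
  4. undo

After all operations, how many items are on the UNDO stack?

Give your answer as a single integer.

Answer: 0

Derivation:
After op 1 (type): buf='hi' undo_depth=1 redo_depth=0
After op 2 (undo): buf='(empty)' undo_depth=0 redo_depth=1
After op 3 (redo): buf='hi' undo_depth=1 redo_depth=0
After op 4 (undo): buf='(empty)' undo_depth=0 redo_depth=1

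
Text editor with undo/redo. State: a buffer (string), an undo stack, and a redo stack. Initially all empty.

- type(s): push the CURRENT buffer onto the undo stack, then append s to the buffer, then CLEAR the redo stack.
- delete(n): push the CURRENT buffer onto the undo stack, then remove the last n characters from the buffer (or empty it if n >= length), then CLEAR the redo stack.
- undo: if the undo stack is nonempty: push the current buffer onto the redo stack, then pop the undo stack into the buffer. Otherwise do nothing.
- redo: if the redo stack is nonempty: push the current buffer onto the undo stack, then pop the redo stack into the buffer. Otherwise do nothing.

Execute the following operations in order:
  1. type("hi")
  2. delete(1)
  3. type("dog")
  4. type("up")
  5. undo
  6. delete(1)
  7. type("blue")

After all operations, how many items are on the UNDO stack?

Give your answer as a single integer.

Answer: 5

Derivation:
After op 1 (type): buf='hi' undo_depth=1 redo_depth=0
After op 2 (delete): buf='h' undo_depth=2 redo_depth=0
After op 3 (type): buf='hdog' undo_depth=3 redo_depth=0
After op 4 (type): buf='hdogup' undo_depth=4 redo_depth=0
After op 5 (undo): buf='hdog' undo_depth=3 redo_depth=1
After op 6 (delete): buf='hdo' undo_depth=4 redo_depth=0
After op 7 (type): buf='hdoblue' undo_depth=5 redo_depth=0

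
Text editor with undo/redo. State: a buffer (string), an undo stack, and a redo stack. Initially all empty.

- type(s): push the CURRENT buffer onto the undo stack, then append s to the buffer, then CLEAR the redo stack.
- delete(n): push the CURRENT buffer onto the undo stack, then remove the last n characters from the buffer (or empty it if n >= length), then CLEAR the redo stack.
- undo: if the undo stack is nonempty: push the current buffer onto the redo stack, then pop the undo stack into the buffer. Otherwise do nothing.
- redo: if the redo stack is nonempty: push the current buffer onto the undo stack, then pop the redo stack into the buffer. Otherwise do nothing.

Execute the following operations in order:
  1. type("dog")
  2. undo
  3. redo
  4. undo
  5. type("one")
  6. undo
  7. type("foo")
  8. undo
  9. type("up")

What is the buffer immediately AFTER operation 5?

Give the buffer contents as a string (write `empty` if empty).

Answer: one

Derivation:
After op 1 (type): buf='dog' undo_depth=1 redo_depth=0
After op 2 (undo): buf='(empty)' undo_depth=0 redo_depth=1
After op 3 (redo): buf='dog' undo_depth=1 redo_depth=0
After op 4 (undo): buf='(empty)' undo_depth=0 redo_depth=1
After op 5 (type): buf='one' undo_depth=1 redo_depth=0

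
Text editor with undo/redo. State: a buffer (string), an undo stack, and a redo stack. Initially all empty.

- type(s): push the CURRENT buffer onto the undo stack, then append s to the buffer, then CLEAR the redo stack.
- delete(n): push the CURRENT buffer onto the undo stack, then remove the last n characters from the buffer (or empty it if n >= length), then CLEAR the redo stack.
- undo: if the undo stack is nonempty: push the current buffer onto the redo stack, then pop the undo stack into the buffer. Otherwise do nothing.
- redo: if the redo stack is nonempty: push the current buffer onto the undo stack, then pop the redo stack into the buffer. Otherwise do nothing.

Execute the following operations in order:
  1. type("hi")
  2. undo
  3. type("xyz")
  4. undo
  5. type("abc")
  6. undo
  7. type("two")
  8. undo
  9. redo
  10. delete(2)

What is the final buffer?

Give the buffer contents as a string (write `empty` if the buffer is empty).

After op 1 (type): buf='hi' undo_depth=1 redo_depth=0
After op 2 (undo): buf='(empty)' undo_depth=0 redo_depth=1
After op 3 (type): buf='xyz' undo_depth=1 redo_depth=0
After op 4 (undo): buf='(empty)' undo_depth=0 redo_depth=1
After op 5 (type): buf='abc' undo_depth=1 redo_depth=0
After op 6 (undo): buf='(empty)' undo_depth=0 redo_depth=1
After op 7 (type): buf='two' undo_depth=1 redo_depth=0
After op 8 (undo): buf='(empty)' undo_depth=0 redo_depth=1
After op 9 (redo): buf='two' undo_depth=1 redo_depth=0
After op 10 (delete): buf='t' undo_depth=2 redo_depth=0

Answer: t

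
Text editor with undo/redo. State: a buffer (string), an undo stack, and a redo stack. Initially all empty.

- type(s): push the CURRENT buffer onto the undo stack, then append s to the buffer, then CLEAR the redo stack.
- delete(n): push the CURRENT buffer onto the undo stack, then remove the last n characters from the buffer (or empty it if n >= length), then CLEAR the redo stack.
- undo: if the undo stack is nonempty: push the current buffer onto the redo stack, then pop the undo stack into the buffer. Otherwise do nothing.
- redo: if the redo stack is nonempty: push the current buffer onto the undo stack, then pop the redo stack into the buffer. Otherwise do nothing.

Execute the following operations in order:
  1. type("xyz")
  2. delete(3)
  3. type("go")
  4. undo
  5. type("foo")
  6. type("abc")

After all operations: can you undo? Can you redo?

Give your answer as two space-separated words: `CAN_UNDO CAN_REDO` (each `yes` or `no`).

After op 1 (type): buf='xyz' undo_depth=1 redo_depth=0
After op 2 (delete): buf='(empty)' undo_depth=2 redo_depth=0
After op 3 (type): buf='go' undo_depth=3 redo_depth=0
After op 4 (undo): buf='(empty)' undo_depth=2 redo_depth=1
After op 5 (type): buf='foo' undo_depth=3 redo_depth=0
After op 6 (type): buf='fooabc' undo_depth=4 redo_depth=0

Answer: yes no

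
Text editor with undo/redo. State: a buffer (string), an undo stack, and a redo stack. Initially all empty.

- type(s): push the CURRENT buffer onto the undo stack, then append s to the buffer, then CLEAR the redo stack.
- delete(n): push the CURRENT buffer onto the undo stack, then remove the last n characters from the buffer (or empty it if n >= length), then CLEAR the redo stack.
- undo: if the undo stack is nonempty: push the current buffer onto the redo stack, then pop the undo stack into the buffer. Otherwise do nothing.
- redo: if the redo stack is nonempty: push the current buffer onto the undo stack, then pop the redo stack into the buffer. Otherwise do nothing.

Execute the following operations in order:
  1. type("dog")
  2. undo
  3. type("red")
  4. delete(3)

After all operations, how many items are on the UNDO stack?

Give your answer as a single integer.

Answer: 2

Derivation:
After op 1 (type): buf='dog' undo_depth=1 redo_depth=0
After op 2 (undo): buf='(empty)' undo_depth=0 redo_depth=1
After op 3 (type): buf='red' undo_depth=1 redo_depth=0
After op 4 (delete): buf='(empty)' undo_depth=2 redo_depth=0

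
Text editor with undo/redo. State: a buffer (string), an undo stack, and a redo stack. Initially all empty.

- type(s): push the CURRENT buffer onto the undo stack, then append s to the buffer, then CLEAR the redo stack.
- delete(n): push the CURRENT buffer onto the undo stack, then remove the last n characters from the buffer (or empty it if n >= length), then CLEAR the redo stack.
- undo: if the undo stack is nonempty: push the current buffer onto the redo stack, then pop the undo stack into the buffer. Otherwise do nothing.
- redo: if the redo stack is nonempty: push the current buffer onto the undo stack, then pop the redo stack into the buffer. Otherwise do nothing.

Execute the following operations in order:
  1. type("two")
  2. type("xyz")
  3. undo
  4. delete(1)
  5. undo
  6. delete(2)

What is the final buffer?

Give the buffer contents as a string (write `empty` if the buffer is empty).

Answer: t

Derivation:
After op 1 (type): buf='two' undo_depth=1 redo_depth=0
After op 2 (type): buf='twoxyz' undo_depth=2 redo_depth=0
After op 3 (undo): buf='two' undo_depth=1 redo_depth=1
After op 4 (delete): buf='tw' undo_depth=2 redo_depth=0
After op 5 (undo): buf='two' undo_depth=1 redo_depth=1
After op 6 (delete): buf='t' undo_depth=2 redo_depth=0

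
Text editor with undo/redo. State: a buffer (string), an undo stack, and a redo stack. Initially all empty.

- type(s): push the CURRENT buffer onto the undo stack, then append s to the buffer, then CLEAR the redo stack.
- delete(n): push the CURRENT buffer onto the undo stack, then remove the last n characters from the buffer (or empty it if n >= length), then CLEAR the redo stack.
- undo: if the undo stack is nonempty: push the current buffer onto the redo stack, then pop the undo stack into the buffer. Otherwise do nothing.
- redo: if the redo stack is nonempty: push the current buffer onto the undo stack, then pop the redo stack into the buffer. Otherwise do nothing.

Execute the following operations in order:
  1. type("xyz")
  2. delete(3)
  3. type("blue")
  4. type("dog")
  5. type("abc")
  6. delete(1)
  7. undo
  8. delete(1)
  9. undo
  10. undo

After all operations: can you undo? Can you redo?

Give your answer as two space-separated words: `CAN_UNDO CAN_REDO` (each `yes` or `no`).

Answer: yes yes

Derivation:
After op 1 (type): buf='xyz' undo_depth=1 redo_depth=0
After op 2 (delete): buf='(empty)' undo_depth=2 redo_depth=0
After op 3 (type): buf='blue' undo_depth=3 redo_depth=0
After op 4 (type): buf='bluedog' undo_depth=4 redo_depth=0
After op 5 (type): buf='bluedogabc' undo_depth=5 redo_depth=0
After op 6 (delete): buf='bluedogab' undo_depth=6 redo_depth=0
After op 7 (undo): buf='bluedogabc' undo_depth=5 redo_depth=1
After op 8 (delete): buf='bluedogab' undo_depth=6 redo_depth=0
After op 9 (undo): buf='bluedogabc' undo_depth=5 redo_depth=1
After op 10 (undo): buf='bluedog' undo_depth=4 redo_depth=2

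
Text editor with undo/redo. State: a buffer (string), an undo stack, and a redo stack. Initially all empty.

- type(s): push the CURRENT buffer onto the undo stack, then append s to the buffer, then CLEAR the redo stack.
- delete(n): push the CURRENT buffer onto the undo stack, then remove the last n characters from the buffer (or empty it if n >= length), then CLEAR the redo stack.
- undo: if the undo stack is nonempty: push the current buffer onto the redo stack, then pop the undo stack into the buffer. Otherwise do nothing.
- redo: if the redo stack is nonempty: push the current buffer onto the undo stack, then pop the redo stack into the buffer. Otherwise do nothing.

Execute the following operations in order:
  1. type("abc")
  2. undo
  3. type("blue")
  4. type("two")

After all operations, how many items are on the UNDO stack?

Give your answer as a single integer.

After op 1 (type): buf='abc' undo_depth=1 redo_depth=0
After op 2 (undo): buf='(empty)' undo_depth=0 redo_depth=1
After op 3 (type): buf='blue' undo_depth=1 redo_depth=0
After op 4 (type): buf='bluetwo' undo_depth=2 redo_depth=0

Answer: 2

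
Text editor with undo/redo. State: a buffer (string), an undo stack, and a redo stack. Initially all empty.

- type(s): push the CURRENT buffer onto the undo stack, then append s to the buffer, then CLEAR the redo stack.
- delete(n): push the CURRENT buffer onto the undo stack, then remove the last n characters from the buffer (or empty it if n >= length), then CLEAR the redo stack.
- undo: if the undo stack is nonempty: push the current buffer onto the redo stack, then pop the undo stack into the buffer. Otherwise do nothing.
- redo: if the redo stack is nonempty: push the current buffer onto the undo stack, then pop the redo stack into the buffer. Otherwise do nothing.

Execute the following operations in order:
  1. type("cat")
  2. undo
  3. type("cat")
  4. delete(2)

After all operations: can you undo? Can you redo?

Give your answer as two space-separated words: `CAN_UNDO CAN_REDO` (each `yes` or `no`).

Answer: yes no

Derivation:
After op 1 (type): buf='cat' undo_depth=1 redo_depth=0
After op 2 (undo): buf='(empty)' undo_depth=0 redo_depth=1
After op 3 (type): buf='cat' undo_depth=1 redo_depth=0
After op 4 (delete): buf='c' undo_depth=2 redo_depth=0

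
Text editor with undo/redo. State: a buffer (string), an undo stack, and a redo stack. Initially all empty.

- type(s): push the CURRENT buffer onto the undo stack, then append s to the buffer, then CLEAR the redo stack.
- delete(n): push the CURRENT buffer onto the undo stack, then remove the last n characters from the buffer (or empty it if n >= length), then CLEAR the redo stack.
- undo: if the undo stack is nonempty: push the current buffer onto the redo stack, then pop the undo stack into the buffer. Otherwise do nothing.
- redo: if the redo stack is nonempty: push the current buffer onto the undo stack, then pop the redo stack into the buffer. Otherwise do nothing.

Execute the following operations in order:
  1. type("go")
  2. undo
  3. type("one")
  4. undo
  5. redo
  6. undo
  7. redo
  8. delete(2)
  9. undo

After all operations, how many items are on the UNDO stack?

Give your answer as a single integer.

Answer: 1

Derivation:
After op 1 (type): buf='go' undo_depth=1 redo_depth=0
After op 2 (undo): buf='(empty)' undo_depth=0 redo_depth=1
After op 3 (type): buf='one' undo_depth=1 redo_depth=0
After op 4 (undo): buf='(empty)' undo_depth=0 redo_depth=1
After op 5 (redo): buf='one' undo_depth=1 redo_depth=0
After op 6 (undo): buf='(empty)' undo_depth=0 redo_depth=1
After op 7 (redo): buf='one' undo_depth=1 redo_depth=0
After op 8 (delete): buf='o' undo_depth=2 redo_depth=0
After op 9 (undo): buf='one' undo_depth=1 redo_depth=1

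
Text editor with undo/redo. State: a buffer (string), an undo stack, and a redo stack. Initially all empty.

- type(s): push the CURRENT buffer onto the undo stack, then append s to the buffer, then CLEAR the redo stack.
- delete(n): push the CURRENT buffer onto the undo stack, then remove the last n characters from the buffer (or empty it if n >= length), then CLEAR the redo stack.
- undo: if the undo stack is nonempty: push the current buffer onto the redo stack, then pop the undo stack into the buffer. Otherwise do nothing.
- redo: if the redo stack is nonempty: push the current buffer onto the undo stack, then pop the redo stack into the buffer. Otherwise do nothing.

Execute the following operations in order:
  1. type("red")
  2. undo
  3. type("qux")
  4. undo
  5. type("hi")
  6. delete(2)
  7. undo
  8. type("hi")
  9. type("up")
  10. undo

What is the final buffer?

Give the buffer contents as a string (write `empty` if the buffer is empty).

Answer: hihi

Derivation:
After op 1 (type): buf='red' undo_depth=1 redo_depth=0
After op 2 (undo): buf='(empty)' undo_depth=0 redo_depth=1
After op 3 (type): buf='qux' undo_depth=1 redo_depth=0
After op 4 (undo): buf='(empty)' undo_depth=0 redo_depth=1
After op 5 (type): buf='hi' undo_depth=1 redo_depth=0
After op 6 (delete): buf='(empty)' undo_depth=2 redo_depth=0
After op 7 (undo): buf='hi' undo_depth=1 redo_depth=1
After op 8 (type): buf='hihi' undo_depth=2 redo_depth=0
After op 9 (type): buf='hihiup' undo_depth=3 redo_depth=0
After op 10 (undo): buf='hihi' undo_depth=2 redo_depth=1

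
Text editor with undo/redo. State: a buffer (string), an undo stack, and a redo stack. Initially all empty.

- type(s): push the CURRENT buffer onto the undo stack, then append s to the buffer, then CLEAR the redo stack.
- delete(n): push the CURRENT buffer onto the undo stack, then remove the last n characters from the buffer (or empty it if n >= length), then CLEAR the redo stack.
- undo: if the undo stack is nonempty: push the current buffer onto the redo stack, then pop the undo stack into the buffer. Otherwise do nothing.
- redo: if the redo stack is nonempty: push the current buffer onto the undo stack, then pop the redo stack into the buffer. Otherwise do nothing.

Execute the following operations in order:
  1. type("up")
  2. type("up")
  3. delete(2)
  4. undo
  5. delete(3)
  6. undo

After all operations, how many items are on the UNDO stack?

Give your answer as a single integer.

After op 1 (type): buf='up' undo_depth=1 redo_depth=0
After op 2 (type): buf='upup' undo_depth=2 redo_depth=0
After op 3 (delete): buf='up' undo_depth=3 redo_depth=0
After op 4 (undo): buf='upup' undo_depth=2 redo_depth=1
After op 5 (delete): buf='u' undo_depth=3 redo_depth=0
After op 6 (undo): buf='upup' undo_depth=2 redo_depth=1

Answer: 2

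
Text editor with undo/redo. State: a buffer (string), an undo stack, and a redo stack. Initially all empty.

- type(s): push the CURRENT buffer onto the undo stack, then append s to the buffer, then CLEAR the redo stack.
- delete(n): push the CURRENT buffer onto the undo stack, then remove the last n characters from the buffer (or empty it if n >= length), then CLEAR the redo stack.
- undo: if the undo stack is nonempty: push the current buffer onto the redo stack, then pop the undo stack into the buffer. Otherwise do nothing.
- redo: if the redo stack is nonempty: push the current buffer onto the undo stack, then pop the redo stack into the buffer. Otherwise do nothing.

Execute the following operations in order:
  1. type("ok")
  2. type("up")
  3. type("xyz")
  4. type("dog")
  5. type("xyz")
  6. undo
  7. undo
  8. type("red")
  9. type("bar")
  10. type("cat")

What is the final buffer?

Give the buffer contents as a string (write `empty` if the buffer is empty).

Answer: okupxyzredbarcat

Derivation:
After op 1 (type): buf='ok' undo_depth=1 redo_depth=0
After op 2 (type): buf='okup' undo_depth=2 redo_depth=0
After op 3 (type): buf='okupxyz' undo_depth=3 redo_depth=0
After op 4 (type): buf='okupxyzdog' undo_depth=4 redo_depth=0
After op 5 (type): buf='okupxyzdogxyz' undo_depth=5 redo_depth=0
After op 6 (undo): buf='okupxyzdog' undo_depth=4 redo_depth=1
After op 7 (undo): buf='okupxyz' undo_depth=3 redo_depth=2
After op 8 (type): buf='okupxyzred' undo_depth=4 redo_depth=0
After op 9 (type): buf='okupxyzredbar' undo_depth=5 redo_depth=0
After op 10 (type): buf='okupxyzredbarcat' undo_depth=6 redo_depth=0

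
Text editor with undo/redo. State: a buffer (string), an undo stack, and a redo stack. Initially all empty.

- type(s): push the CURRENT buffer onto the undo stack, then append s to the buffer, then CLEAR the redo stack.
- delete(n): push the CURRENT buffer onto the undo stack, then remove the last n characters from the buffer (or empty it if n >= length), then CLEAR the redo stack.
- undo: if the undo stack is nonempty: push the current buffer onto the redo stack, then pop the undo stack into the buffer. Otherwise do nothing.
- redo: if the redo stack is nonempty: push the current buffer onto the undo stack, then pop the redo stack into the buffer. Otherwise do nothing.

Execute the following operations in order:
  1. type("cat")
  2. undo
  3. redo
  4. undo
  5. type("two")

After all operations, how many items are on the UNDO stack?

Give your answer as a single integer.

Answer: 1

Derivation:
After op 1 (type): buf='cat' undo_depth=1 redo_depth=0
After op 2 (undo): buf='(empty)' undo_depth=0 redo_depth=1
After op 3 (redo): buf='cat' undo_depth=1 redo_depth=0
After op 4 (undo): buf='(empty)' undo_depth=0 redo_depth=1
After op 5 (type): buf='two' undo_depth=1 redo_depth=0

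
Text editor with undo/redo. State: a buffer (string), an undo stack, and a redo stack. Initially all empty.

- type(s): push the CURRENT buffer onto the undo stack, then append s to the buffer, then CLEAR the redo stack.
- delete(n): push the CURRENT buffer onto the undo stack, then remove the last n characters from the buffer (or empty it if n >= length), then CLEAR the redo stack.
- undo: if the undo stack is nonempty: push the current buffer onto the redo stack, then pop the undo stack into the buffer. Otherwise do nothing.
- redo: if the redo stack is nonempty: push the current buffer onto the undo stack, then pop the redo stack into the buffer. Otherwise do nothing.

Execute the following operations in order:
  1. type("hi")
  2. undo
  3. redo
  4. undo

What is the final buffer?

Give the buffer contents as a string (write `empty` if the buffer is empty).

After op 1 (type): buf='hi' undo_depth=1 redo_depth=0
After op 2 (undo): buf='(empty)' undo_depth=0 redo_depth=1
After op 3 (redo): buf='hi' undo_depth=1 redo_depth=0
After op 4 (undo): buf='(empty)' undo_depth=0 redo_depth=1

Answer: empty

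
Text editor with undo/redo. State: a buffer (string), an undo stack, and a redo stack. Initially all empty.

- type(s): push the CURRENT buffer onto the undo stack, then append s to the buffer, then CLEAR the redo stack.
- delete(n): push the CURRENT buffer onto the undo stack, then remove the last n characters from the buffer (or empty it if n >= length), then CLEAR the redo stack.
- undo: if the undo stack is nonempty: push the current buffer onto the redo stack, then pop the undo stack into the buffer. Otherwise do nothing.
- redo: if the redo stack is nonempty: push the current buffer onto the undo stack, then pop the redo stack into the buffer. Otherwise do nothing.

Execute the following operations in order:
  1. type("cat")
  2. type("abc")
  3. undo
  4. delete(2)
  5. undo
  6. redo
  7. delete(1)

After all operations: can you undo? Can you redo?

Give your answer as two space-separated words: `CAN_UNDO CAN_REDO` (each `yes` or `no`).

After op 1 (type): buf='cat' undo_depth=1 redo_depth=0
After op 2 (type): buf='catabc' undo_depth=2 redo_depth=0
After op 3 (undo): buf='cat' undo_depth=1 redo_depth=1
After op 4 (delete): buf='c' undo_depth=2 redo_depth=0
After op 5 (undo): buf='cat' undo_depth=1 redo_depth=1
After op 6 (redo): buf='c' undo_depth=2 redo_depth=0
After op 7 (delete): buf='(empty)' undo_depth=3 redo_depth=0

Answer: yes no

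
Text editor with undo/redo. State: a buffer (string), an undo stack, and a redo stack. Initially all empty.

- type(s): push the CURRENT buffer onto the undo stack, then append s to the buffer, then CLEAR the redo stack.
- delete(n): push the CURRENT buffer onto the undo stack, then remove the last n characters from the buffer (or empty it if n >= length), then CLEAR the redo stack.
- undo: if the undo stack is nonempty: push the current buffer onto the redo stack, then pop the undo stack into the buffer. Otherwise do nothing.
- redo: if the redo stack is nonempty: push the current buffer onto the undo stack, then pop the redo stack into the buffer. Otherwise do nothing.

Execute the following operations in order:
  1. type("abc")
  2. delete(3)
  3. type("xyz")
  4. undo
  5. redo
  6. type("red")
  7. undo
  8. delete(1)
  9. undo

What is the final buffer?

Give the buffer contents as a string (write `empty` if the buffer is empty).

Answer: xyz

Derivation:
After op 1 (type): buf='abc' undo_depth=1 redo_depth=0
After op 2 (delete): buf='(empty)' undo_depth=2 redo_depth=0
After op 3 (type): buf='xyz' undo_depth=3 redo_depth=0
After op 4 (undo): buf='(empty)' undo_depth=2 redo_depth=1
After op 5 (redo): buf='xyz' undo_depth=3 redo_depth=0
After op 6 (type): buf='xyzred' undo_depth=4 redo_depth=0
After op 7 (undo): buf='xyz' undo_depth=3 redo_depth=1
After op 8 (delete): buf='xy' undo_depth=4 redo_depth=0
After op 9 (undo): buf='xyz' undo_depth=3 redo_depth=1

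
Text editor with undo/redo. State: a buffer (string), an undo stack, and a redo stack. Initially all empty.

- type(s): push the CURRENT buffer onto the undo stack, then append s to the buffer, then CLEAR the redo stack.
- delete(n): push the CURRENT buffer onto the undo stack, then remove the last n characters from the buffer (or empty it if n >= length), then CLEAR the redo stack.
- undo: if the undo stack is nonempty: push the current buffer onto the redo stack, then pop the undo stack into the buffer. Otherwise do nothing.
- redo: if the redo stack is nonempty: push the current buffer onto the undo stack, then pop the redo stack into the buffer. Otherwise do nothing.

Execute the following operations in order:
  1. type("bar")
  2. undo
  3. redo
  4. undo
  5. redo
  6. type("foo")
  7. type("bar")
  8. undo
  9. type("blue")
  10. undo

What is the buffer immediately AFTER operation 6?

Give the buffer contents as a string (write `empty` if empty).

Answer: barfoo

Derivation:
After op 1 (type): buf='bar' undo_depth=1 redo_depth=0
After op 2 (undo): buf='(empty)' undo_depth=0 redo_depth=1
After op 3 (redo): buf='bar' undo_depth=1 redo_depth=0
After op 4 (undo): buf='(empty)' undo_depth=0 redo_depth=1
After op 5 (redo): buf='bar' undo_depth=1 redo_depth=0
After op 6 (type): buf='barfoo' undo_depth=2 redo_depth=0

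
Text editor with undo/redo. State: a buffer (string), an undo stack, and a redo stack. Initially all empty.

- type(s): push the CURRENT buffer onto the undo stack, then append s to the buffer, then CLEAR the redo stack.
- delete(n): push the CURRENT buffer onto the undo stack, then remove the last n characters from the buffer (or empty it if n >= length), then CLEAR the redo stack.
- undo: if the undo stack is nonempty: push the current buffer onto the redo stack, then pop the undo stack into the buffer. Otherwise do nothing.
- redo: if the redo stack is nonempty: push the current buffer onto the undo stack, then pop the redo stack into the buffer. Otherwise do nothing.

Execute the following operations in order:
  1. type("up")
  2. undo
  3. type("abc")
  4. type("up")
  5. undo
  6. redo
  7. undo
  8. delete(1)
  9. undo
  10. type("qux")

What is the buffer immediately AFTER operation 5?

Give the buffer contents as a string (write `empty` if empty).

Answer: abc

Derivation:
After op 1 (type): buf='up' undo_depth=1 redo_depth=0
After op 2 (undo): buf='(empty)' undo_depth=0 redo_depth=1
After op 3 (type): buf='abc' undo_depth=1 redo_depth=0
After op 4 (type): buf='abcup' undo_depth=2 redo_depth=0
After op 5 (undo): buf='abc' undo_depth=1 redo_depth=1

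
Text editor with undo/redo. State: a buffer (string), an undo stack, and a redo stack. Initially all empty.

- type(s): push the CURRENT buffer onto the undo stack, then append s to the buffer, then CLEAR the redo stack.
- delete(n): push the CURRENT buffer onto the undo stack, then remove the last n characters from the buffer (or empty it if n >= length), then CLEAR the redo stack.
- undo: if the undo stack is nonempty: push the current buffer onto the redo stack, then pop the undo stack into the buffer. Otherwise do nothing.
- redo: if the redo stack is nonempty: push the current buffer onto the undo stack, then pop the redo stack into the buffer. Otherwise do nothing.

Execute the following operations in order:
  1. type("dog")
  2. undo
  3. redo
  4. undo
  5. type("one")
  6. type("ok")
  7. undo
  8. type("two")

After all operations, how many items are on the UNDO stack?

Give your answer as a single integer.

Answer: 2

Derivation:
After op 1 (type): buf='dog' undo_depth=1 redo_depth=0
After op 2 (undo): buf='(empty)' undo_depth=0 redo_depth=1
After op 3 (redo): buf='dog' undo_depth=1 redo_depth=0
After op 4 (undo): buf='(empty)' undo_depth=0 redo_depth=1
After op 5 (type): buf='one' undo_depth=1 redo_depth=0
After op 6 (type): buf='oneok' undo_depth=2 redo_depth=0
After op 7 (undo): buf='one' undo_depth=1 redo_depth=1
After op 8 (type): buf='onetwo' undo_depth=2 redo_depth=0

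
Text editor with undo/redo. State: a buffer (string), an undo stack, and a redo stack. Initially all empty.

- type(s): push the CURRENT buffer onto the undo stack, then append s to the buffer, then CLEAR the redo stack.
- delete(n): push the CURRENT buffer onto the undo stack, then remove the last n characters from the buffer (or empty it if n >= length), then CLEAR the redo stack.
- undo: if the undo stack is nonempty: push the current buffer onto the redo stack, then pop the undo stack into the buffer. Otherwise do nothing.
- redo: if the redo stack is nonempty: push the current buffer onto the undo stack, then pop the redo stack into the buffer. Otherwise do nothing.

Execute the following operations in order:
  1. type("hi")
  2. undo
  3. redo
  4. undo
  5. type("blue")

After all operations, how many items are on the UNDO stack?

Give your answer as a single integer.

Answer: 1

Derivation:
After op 1 (type): buf='hi' undo_depth=1 redo_depth=0
After op 2 (undo): buf='(empty)' undo_depth=0 redo_depth=1
After op 3 (redo): buf='hi' undo_depth=1 redo_depth=0
After op 4 (undo): buf='(empty)' undo_depth=0 redo_depth=1
After op 5 (type): buf='blue' undo_depth=1 redo_depth=0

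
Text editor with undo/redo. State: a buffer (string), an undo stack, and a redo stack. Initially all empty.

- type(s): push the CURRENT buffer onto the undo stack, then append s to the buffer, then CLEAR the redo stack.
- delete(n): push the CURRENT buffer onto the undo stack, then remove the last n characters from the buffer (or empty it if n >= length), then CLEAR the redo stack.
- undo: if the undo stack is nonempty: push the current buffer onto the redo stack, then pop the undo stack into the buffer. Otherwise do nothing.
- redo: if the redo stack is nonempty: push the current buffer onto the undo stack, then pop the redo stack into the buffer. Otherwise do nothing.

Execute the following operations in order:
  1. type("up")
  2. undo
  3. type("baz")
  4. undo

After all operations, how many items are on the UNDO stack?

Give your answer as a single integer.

After op 1 (type): buf='up' undo_depth=1 redo_depth=0
After op 2 (undo): buf='(empty)' undo_depth=0 redo_depth=1
After op 3 (type): buf='baz' undo_depth=1 redo_depth=0
After op 4 (undo): buf='(empty)' undo_depth=0 redo_depth=1

Answer: 0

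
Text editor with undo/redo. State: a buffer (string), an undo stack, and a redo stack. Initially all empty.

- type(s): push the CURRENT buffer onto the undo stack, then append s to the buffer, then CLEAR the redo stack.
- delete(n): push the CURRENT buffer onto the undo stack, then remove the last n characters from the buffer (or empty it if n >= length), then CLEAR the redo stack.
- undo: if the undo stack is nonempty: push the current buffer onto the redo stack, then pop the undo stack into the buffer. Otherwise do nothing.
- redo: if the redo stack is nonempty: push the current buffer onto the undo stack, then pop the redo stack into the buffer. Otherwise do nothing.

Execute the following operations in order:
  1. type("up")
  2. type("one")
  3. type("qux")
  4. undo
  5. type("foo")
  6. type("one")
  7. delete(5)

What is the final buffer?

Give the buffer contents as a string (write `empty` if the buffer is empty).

Answer: uponef

Derivation:
After op 1 (type): buf='up' undo_depth=1 redo_depth=0
After op 2 (type): buf='upone' undo_depth=2 redo_depth=0
After op 3 (type): buf='uponequx' undo_depth=3 redo_depth=0
After op 4 (undo): buf='upone' undo_depth=2 redo_depth=1
After op 5 (type): buf='uponefoo' undo_depth=3 redo_depth=0
After op 6 (type): buf='uponefooone' undo_depth=4 redo_depth=0
After op 7 (delete): buf='uponef' undo_depth=5 redo_depth=0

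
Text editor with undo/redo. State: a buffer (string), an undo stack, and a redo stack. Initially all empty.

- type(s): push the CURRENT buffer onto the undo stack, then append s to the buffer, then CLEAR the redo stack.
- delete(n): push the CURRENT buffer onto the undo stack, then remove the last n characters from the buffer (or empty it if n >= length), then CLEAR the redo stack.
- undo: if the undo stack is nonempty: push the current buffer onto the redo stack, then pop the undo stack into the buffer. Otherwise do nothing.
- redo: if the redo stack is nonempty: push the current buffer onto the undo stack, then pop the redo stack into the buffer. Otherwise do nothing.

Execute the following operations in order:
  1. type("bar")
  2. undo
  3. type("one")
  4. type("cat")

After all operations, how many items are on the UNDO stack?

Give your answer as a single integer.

Answer: 2

Derivation:
After op 1 (type): buf='bar' undo_depth=1 redo_depth=0
After op 2 (undo): buf='(empty)' undo_depth=0 redo_depth=1
After op 3 (type): buf='one' undo_depth=1 redo_depth=0
After op 4 (type): buf='onecat' undo_depth=2 redo_depth=0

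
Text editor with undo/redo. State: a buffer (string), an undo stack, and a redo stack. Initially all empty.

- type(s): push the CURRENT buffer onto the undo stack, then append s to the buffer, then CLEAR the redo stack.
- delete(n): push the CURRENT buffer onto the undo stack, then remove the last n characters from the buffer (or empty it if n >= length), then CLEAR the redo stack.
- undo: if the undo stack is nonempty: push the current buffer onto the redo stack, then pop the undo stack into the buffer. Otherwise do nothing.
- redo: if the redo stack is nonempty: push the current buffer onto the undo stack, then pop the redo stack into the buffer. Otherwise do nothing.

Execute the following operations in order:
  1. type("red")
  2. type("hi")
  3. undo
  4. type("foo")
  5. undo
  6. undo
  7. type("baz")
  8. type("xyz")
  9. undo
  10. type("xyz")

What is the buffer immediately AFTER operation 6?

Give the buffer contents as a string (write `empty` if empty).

After op 1 (type): buf='red' undo_depth=1 redo_depth=0
After op 2 (type): buf='redhi' undo_depth=2 redo_depth=0
After op 3 (undo): buf='red' undo_depth=1 redo_depth=1
After op 4 (type): buf='redfoo' undo_depth=2 redo_depth=0
After op 5 (undo): buf='red' undo_depth=1 redo_depth=1
After op 6 (undo): buf='(empty)' undo_depth=0 redo_depth=2

Answer: empty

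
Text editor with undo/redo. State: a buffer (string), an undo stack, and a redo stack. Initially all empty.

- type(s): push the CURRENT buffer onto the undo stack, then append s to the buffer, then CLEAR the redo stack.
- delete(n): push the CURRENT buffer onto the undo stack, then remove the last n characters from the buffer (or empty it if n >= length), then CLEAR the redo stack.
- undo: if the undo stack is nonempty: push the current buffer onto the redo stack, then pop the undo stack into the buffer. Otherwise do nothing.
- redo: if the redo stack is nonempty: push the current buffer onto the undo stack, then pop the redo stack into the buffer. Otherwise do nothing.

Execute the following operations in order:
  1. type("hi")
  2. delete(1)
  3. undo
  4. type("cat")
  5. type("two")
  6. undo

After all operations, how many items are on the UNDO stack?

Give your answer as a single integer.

Answer: 2

Derivation:
After op 1 (type): buf='hi' undo_depth=1 redo_depth=0
After op 2 (delete): buf='h' undo_depth=2 redo_depth=0
After op 3 (undo): buf='hi' undo_depth=1 redo_depth=1
After op 4 (type): buf='hicat' undo_depth=2 redo_depth=0
After op 5 (type): buf='hicattwo' undo_depth=3 redo_depth=0
After op 6 (undo): buf='hicat' undo_depth=2 redo_depth=1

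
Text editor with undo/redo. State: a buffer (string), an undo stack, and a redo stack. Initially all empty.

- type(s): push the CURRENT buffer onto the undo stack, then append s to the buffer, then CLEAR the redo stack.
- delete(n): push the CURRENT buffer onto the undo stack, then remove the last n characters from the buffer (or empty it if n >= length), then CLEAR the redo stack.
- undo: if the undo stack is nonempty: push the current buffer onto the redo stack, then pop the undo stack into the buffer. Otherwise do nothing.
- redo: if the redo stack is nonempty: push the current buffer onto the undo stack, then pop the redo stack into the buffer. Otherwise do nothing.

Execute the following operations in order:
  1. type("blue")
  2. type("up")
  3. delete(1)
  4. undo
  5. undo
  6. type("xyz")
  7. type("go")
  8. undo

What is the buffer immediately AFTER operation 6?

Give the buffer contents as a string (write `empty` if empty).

Answer: bluexyz

Derivation:
After op 1 (type): buf='blue' undo_depth=1 redo_depth=0
After op 2 (type): buf='blueup' undo_depth=2 redo_depth=0
After op 3 (delete): buf='blueu' undo_depth=3 redo_depth=0
After op 4 (undo): buf='blueup' undo_depth=2 redo_depth=1
After op 5 (undo): buf='blue' undo_depth=1 redo_depth=2
After op 6 (type): buf='bluexyz' undo_depth=2 redo_depth=0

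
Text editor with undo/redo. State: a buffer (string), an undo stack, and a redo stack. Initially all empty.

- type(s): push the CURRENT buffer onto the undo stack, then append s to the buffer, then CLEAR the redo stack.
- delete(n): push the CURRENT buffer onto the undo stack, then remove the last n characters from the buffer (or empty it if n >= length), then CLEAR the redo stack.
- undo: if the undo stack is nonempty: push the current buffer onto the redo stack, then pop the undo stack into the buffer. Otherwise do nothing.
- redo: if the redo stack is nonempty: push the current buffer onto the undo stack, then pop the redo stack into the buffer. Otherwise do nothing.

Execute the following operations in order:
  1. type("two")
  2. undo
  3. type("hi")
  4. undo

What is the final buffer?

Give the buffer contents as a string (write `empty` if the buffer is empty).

After op 1 (type): buf='two' undo_depth=1 redo_depth=0
After op 2 (undo): buf='(empty)' undo_depth=0 redo_depth=1
After op 3 (type): buf='hi' undo_depth=1 redo_depth=0
After op 4 (undo): buf='(empty)' undo_depth=0 redo_depth=1

Answer: empty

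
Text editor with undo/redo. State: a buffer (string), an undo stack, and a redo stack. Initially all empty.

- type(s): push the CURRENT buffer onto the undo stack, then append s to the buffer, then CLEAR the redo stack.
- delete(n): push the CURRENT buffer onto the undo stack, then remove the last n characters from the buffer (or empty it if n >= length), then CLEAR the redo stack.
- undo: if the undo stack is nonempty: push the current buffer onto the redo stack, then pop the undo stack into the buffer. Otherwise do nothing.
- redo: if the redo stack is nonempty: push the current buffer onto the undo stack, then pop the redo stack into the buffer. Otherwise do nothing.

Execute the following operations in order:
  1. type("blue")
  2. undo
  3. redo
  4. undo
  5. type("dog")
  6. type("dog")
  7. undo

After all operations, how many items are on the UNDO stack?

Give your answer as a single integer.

After op 1 (type): buf='blue' undo_depth=1 redo_depth=0
After op 2 (undo): buf='(empty)' undo_depth=0 redo_depth=1
After op 3 (redo): buf='blue' undo_depth=1 redo_depth=0
After op 4 (undo): buf='(empty)' undo_depth=0 redo_depth=1
After op 5 (type): buf='dog' undo_depth=1 redo_depth=0
After op 6 (type): buf='dogdog' undo_depth=2 redo_depth=0
After op 7 (undo): buf='dog' undo_depth=1 redo_depth=1

Answer: 1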